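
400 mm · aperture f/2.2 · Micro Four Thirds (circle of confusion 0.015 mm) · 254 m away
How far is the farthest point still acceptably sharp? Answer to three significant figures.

Hyperfocal distance H = f²/(N·c) + f = 400²/(2.2 × 0.015) + 400 = 160000/0.033 + 400 ≈ 4848884.8 mm ≈ 4849 m.
Far limit Df = s·(H − f)/(H − s) = 254000 × (4848884.8 − 400) / (4848884.8 − 254000) = 254000 × 4848484.8 / 4594884.8 ≈ 268019 mm ≈ 268 m.

268 m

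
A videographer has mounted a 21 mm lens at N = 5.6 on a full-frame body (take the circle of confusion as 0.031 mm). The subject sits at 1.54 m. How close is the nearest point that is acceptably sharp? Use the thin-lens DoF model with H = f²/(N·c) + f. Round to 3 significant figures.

Hyperfocal distance H = f²/(N·c) + f = 21²/(5.6 × 0.031) + 21 = 441/0.1736 + 21 ≈ 2561.3 mm ≈ 2.561 m.
Near limit Dn = s·(H − f)/(H + s − 2f) = 1540 × (2561.3 − 21) / (2561.3 + 1540 − 2 × 21) = 1540 × 2540.3 / 4059.3 ≈ 963.73 mm ≈ 0.964 m.

0.964 m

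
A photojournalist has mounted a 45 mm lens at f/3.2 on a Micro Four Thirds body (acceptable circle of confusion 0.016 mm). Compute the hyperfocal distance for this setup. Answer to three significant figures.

Hyperfocal distance H = f²/(N·c) + f = 45²/(3.2 × 0.016) + 45 = 2025/0.0512 + 45 ≈ 39595.8 mm ≈ 39.6 m.

39.6 m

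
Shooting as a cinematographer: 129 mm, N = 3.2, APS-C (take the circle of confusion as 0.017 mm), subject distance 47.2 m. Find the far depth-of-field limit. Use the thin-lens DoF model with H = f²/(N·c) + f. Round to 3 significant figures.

55.8 m

Hyperfocal distance H = f²/(N·c) + f = 129²/(3.2 × 0.017) + 129 = 16641/0.0544 + 129 ≈ 306029.7 mm ≈ 306.0 m.
Far limit Df = s·(H − f)/(H − s) = 47200 × (306029.7 − 129) / (306029.7 − 47200) = 47200 × 305900.7 / 258829.7 ≈ 55784 mm ≈ 55.8 m.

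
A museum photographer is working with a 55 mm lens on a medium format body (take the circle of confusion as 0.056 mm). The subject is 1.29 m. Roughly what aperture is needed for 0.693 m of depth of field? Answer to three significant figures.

f/11

Write h = H − f = f²/(N·c). The thin-lens limits are Dn = s·h/(h + (s−f)) and Df = s·h/(h − (s−f)), so DoF = Df − Dn = 2·s·(s−f)·h / (h² − (s−f)²).
That is a quadratic in h: DoF·h² − 2·s·(s−f)·h − DoF·(s−f)² = 0 ⇒ h = (s−f)·(s + √(s² + DoF²)) / DoF = 1235 × (1290 + √(1290² + 693²)) / 693 = 1235 × (1290 + 1464.36) / 693 ≈ 4908.6 mm.
Then N = f²/(c·h) = 55² / (0.056 × 4908.6) = 3025 / 274.88 ≈ 11.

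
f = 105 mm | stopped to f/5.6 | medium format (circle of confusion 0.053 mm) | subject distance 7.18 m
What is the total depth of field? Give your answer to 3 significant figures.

Hyperfocal distance H = f²/(N·c) + f = 105²/(5.6 × 0.053) + 105 = 11025/0.2968 + 105 ≈ 37251.2 mm ≈ 37.25 m.
Near limit Dn = s·(H − f)/(H + s − 2f) = 7180 × (37251.2 − 105) / (37251.2 + 7180 − 2 × 105) = 7180 × 37146.2 / 44221.2 ≈ 6031.3 mm.
Far limit Df = s·(H − f)/(H − s) = 7180 × (37251.2 − 105) / (37251.2 − 7180) = 7180 × 37146.2 / 30071.2 ≈ 8869.3 mm.
Depth of field = Df − Dn = 8869.3 − 6031.3 ≈ 2838.0 mm ≈ 2.84 m.

2.84 m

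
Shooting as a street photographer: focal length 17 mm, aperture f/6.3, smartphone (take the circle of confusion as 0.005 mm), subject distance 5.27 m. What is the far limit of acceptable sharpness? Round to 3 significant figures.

12.3 m

Hyperfocal distance H = f²/(N·c) + f = 17²/(6.3 × 0.005) + 17 = 289/0.0315 + 17 ≈ 9191.6 mm ≈ 9.192 m.
Far limit Df = s·(H − f)/(H − s) = 5270 × (9191.6 − 17) / (9191.6 − 5270) = 5270 × 9174.6 / 3921.6 ≈ 12329 mm ≈ 12.3 m.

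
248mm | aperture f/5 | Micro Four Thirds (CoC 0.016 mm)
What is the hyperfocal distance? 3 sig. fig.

769 m

Hyperfocal distance H = f²/(N·c) + f = 248²/(5 × 0.016) + 248 = 61504/0.08 + 248 ≈ 769048.0 mm ≈ 769 m.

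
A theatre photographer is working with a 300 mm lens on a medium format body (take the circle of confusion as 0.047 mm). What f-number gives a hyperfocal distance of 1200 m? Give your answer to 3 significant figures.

f/1.60

Rearrange H = f²/(N·c) + f for N: N = f² / ((H − f)·c).
N = 300² / ((1200000 − 300) × 0.047) = 90000 / 56386 ≈ 1.60.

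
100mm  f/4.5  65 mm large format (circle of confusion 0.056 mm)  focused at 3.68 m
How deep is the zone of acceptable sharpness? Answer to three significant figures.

Hyperfocal distance H = f²/(N·c) + f = 100²/(4.5 × 0.056) + 100 = 10000/0.252 + 100 ≈ 39782.5 mm ≈ 39.78 m.
Near limit Dn = s·(H − f)/(H + s − 2f) = 3680 × (39782.5 − 100) / (39782.5 + 3680 − 2 × 100) = 3680 × 39682.5 / 43262.5 ≈ 3375.48 mm.
Far limit Df = s·(H − f)/(H − s) = 3680 × (39782.5 − 100) / (39782.5 − 3680) = 3680 × 39682.5 / 36102.5 ≈ 4044.92 mm.
Depth of field = Df − Dn = 4044.92 − 3375.48 ≈ 669.44 mm ≈ 0.669 m.

0.669 m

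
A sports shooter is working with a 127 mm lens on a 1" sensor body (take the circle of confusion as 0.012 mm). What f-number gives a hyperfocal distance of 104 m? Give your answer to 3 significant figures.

f/12.9

Rearrange H = f²/(N·c) + f for N: N = f² / ((H − f)·c).
N = 127² / ((104000 − 127) × 0.012) = 16129 / 1246 ≈ 12.9.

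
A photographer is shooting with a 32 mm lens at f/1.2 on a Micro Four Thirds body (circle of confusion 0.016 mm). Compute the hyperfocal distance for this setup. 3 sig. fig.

Hyperfocal distance H = f²/(N·c) + f = 32²/(1.2 × 0.016) + 32 = 1024/0.0192 + 32 ≈ 53365.3 mm ≈ 53.4 m.

53.4 m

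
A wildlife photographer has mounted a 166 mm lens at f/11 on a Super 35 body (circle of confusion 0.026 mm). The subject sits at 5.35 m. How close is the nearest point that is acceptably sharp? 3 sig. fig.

Hyperfocal distance H = f²/(N·c) + f = 166²/(11 × 0.026) + 166 = 27556/0.286 + 166 ≈ 96515.7 mm ≈ 96.52 m.
Near limit Dn = s·(H − f)/(H + s − 2f) = 5350 × (96515.7 − 166) / (96515.7 + 5350 − 2 × 166) = 5350 × 96349.7 / 101533.7 ≈ 5076.8 mm ≈ 5.08 m.

5.08 m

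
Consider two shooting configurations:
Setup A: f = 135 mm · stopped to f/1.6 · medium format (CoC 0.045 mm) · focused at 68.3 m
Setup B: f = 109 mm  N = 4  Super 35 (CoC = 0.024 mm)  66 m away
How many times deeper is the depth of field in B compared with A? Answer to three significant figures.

Setup A: H = 135²/(1.6×0.045) + 135 ≈ 253260.0 mm; DoF = Df − Dn = 93471 − 53809 ≈ 39662 mm.
Setup B: H = 109²/(4×0.024) + 109 ≈ 123869.4 mm; DoF = Df − Dn = 141149 − 43069 ≈ 98080 mm.
Ratio = 98080 / 39662 ≈ 2.47.

2.47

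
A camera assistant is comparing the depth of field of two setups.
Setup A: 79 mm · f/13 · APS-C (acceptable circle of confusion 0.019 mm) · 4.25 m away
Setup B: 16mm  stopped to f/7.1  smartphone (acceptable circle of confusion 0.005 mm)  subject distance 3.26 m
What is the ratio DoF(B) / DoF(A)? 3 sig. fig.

Setup A: H = 79²/(13×0.019) + 79 ≈ 25346.2 mm; DoF = Df − Dn = 5090.3 − 3647.8 ≈ 1442.5 mm.
Setup B: H = 16²/(7.1×0.005) + 16 ≈ 7227.3 mm; DoF = Df − Dn = 5925.7 − 2248.5 ≈ 3677.2 mm.
Ratio = 3677.2 / 1442.5 ≈ 2.55.

2.55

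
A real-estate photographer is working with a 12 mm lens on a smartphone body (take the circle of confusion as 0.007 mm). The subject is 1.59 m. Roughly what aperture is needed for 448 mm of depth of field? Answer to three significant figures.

f/1.80

Write h = H − f = f²/(N·c). The thin-lens limits are Dn = s·h/(h + (s−f)) and Df = s·h/(h − (s−f)), so DoF = Df − Dn = 2·s·(s−f)·h / (h² − (s−f)²).
That is a quadratic in h: DoF·h² − 2·s·(s−f)·h − DoF·(s−f)² = 0 ⇒ h = (s−f)·(s + √(s² + DoF²)) / DoF = 1578 × (1590 + √(1590² + 448²)) / 448 = 1578 × (1590 + 1651.91) / 448 ≈ 11419 mm.
Then N = f²/(c·h) = 12² / (0.007 × 11419) = 144 / 79.933 ≈ 1.80.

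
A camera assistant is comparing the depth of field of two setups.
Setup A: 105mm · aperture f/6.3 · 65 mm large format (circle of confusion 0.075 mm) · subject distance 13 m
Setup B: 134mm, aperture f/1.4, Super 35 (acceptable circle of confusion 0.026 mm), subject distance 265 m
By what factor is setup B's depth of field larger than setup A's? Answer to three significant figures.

Setup A: H = 105²/(6.3×0.075) + 105 ≈ 23438.3 mm; DoF = Df − Dn = 29060 − 8373 ≈ 20687 mm.
Setup B: H = 134²/(1.4×0.026) + 134 ≈ 493430.7 mm; DoF = Df − Dn = 572268 − 172422 ≈ 399846 mm.
Ratio = 399846 / 20687 ≈ 19.3.

19.3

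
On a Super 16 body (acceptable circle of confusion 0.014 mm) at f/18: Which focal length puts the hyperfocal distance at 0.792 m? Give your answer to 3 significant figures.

From H = f²/(N·c) + f, with f ≪ H: f ≈ √(H·N·c) = √(792 × 18 × 0.014) = √199.58 ≈ 14.13 mm.
Exact: f² + N·c·f − N·c·H = 0 ⇒ f = (−N·c + √((N·c)² + 4·N·c·H))/2 = (−0.252 + √798.40)/2 ≈ 14.002 mm ≈ 14.0 mm.

14.0 mm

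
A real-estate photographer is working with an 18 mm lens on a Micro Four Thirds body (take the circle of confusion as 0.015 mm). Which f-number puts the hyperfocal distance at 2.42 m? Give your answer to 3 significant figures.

Rearrange H = f²/(N·c) + f for N: N = f² / ((H − f)·c).
N = 18² / ((2420 − 18) × 0.015) = 324 / 36.03 ≈ 8.99.

f/8.99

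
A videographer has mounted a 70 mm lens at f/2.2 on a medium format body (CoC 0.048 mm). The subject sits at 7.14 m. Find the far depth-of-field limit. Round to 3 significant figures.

8.42 m

Hyperfocal distance H = f²/(N·c) + f = 70²/(2.2 × 0.048) + 70 = 4900/0.1056 + 70 ≈ 46471.5 mm ≈ 46.47 m.
Far limit Df = s·(H − f)/(H − s) = 7140 × (46471.5 − 70) / (46471.5 − 7140) = 7140 × 46401.5 / 39331.5 ≈ 8423.4 mm ≈ 8.42 m.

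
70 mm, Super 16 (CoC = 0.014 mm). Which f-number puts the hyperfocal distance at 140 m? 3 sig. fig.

Rearrange H = f²/(N·c) + f for N: N = f² / ((H − f)·c).
N = 70² / ((140000 − 70) × 0.014) = 4900 / 1959 ≈ 2.50.

f/2.50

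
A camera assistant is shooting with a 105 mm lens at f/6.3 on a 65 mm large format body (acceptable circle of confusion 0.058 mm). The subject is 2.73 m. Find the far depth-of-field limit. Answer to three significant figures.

Hyperfocal distance H = f²/(N·c) + f = 105²/(6.3 × 0.058) + 105 = 11025/0.3654 + 105 ≈ 30277.4 mm ≈ 30.28 m.
Far limit Df = s·(H − f)/(H − s) = 2730 × (30277.4 − 105) / (30277.4 − 2730) = 2730 × 30172.4 / 27547.4 ≈ 2990.1 mm ≈ 2.99 m.

2.99 m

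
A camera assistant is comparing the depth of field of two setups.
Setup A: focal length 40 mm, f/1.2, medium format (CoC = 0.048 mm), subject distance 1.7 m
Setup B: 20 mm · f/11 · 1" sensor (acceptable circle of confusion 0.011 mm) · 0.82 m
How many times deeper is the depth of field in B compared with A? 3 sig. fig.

2.07

Setup A: H = 40²/(1.2×0.048) + 40 ≈ 27817.8 mm; DoF = Df − Dn = 1808.05 − 1604.14 ≈ 203.91 mm.
Setup B: H = 20²/(11×0.011) + 20 ≈ 3325.8 mm; DoF = Df − Dn = 1081.79 − 660.23 ≈ 421.56 mm.
Ratio = 421.56 / 203.91 ≈ 2.07.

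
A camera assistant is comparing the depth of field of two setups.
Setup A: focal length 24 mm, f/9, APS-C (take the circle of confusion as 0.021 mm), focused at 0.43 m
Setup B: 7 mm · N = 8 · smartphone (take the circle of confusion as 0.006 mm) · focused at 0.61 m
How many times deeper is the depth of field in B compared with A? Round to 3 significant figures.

9.49

Setup A: H = 24²/(9×0.021) + 24 ≈ 3071.6 mm; DoF = Df − Dn = 496.09 − 379.45 ≈ 116.64 mm.
Setup B: H = 7²/(8×0.006) + 7 ≈ 1027.8 mm; DoF = Df − Dn = 1490.3 − 383.5 ≈ 1106.8 mm.
Ratio = 1106.8 / 116.64 ≈ 9.49.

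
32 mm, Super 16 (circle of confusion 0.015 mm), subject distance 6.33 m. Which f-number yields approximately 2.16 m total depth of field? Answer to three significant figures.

f/1.80

Write h = H − f = f²/(N·c). The thin-lens limits are Dn = s·h/(h + (s−f)) and Df = s·h/(h − (s−f)), so DoF = Df − Dn = 2·s·(s−f)·h / (h² − (s−f)²).
That is a quadratic in h: DoF·h² − 2·s·(s−f)·h − DoF·(s−f)² = 0 ⇒ h = (s−f)·(s + √(s² + DoF²)) / DoF = 6298 × (6330 + √(6330² + 2160²)) / 2160 = 6298 × (6330 + 6688.39) / 2160 ≈ 37958 mm.
Then N = f²/(c·h) = 32² / (0.015 × 37958) = 1024 / 569.37 ≈ 1.80.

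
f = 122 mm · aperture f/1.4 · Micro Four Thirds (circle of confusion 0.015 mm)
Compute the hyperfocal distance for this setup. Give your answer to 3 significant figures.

709 m

Hyperfocal distance H = f²/(N·c) + f = 122²/(1.4 × 0.015) + 122 = 14884/0.021 + 122 ≈ 708883.9 mm ≈ 709 m.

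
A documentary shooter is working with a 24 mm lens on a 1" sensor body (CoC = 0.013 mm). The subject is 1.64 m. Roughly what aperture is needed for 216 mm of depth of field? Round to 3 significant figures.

f/1.80

Write h = H − f = f²/(N·c). The thin-lens limits are Dn = s·h/(h + (s−f)) and Df = s·h/(h − (s−f)), so DoF = Df − Dn = 2·s·(s−f)·h / (h² − (s−f)²).
That is a quadratic in h: DoF·h² − 2·s·(s−f)·h − DoF·(s−f)² = 0 ⇒ h = (s−f)·(s + √(s² + DoF²)) / DoF = 1616 × (1640 + √(1640² + 216²)) / 216 = 1616 × (1640 + 1654.16) / 216 ≈ 24645 mm.
Then N = f²/(c·h) = 24² / (0.013 × 24645) = 576 / 320.39 ≈ 1.80.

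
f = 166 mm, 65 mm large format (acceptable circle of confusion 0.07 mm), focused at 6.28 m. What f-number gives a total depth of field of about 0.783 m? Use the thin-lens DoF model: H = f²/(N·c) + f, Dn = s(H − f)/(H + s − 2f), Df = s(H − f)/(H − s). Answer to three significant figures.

f/4

Write h = H − f = f²/(N·c). The thin-lens limits are Dn = s·h/(h + (s−f)) and Df = s·h/(h − (s−f)), so DoF = Df − Dn = 2·s·(s−f)·h / (h² − (s−f)²).
That is a quadratic in h: DoF·h² − 2·s·(s−f)·h − DoF·(s−f)² = 0 ⇒ h = (s−f)·(s + √(s² + DoF²)) / DoF = 6114 × (6280 + √(6280² + 783²)) / 783 = 6114 × (6280 + 6328.62) / 783 ≈ 98454 mm.
Then N = f²/(c·h) = 166² / (0.07 × 98454) = 27556 / 6891.7 ≈ 4.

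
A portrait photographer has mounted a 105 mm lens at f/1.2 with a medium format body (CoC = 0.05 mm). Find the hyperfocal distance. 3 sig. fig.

Hyperfocal distance H = f²/(N·c) + f = 105²/(1.2 × 0.05) + 105 = 11025/0.06 + 105 ≈ 183855.0 mm ≈ 184 m.

184 m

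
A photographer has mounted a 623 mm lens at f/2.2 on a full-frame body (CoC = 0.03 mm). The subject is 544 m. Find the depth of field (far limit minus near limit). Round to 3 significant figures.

Hyperfocal distance H = f²/(N·c) + f = 623²/(2.2 × 0.03) + 623 = 388129/0.066 + 623 ≈ 5881365.4 mm ≈ 5881 m.
Near limit Dn = s·(H − f)/(H + s − 2f) = 544000 × (5881365.4 − 623) / (5881365.4 + 544000 − 2 × 623) = 544000 × 5880742.4 / 6424119.4 ≈ 497986 mm.
Far limit Df = s·(H − f)/(H − s) = 544000 × (5881365.4 − 623) / (5881365.4 − 544000) = 544000 × 5880742.4 / 5337365.4 ≈ 599383 mm.
Depth of field = Df − Dn = 599383 − 497986 ≈ 101397 mm ≈ 101 m.

101 m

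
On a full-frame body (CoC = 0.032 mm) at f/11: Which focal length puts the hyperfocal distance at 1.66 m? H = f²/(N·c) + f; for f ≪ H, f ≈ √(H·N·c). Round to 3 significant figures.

From H = f²/(N·c) + f, with f ≪ H: f ≈ √(H·N·c) = √(1660 × 11 × 0.032) = √584.32 ≈ 24.17 mm.
Exact: f² + N·c·f − N·c·H = 0 ⇒ f = (−N·c + √((N·c)² + 4·N·c·H))/2 = (−0.352 + √2337.4)/2 ≈ 23.997 mm ≈ 24.0 mm.

24.0 mm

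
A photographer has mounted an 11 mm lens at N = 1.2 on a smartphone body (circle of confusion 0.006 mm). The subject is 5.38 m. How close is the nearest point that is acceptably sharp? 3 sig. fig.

Hyperfocal distance H = f²/(N·c) + f = 11²/(1.2 × 0.006) + 11 = 121/0.0072 + 11 ≈ 16816.6 mm ≈ 16.82 m.
Near limit Dn = s·(H − f)/(H + s − 2f) = 5380 × (16816.6 − 11) / (16816.6 + 5380 − 2 × 11) = 5380 × 16805.6 / 22174.6 ≈ 4077.4 mm ≈ 4.08 m.

4.08 m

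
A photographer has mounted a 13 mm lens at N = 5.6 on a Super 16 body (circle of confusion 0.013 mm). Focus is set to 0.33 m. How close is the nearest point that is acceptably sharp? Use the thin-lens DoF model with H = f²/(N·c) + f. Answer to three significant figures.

290 mm

Hyperfocal distance H = f²/(N·c) + f = 13²/(5.6 × 0.013) + 13 = 169/0.0728 + 13 ≈ 2334.4 mm ≈ 2.334 m.
Near limit Dn = s·(H − f)/(H + s − 2f) = 330 × (2334.4 − 13) / (2334.4 + 330 − 2 × 13) = 330 × 2321.4 / 2638.4 ≈ 290.35 mm.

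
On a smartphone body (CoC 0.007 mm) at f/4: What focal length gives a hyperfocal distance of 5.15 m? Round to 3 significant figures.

From H = f²/(N·c) + f, with f ≪ H: f ≈ √(H·N·c) = √(5150 × 4 × 0.007) = √144.20 ≈ 12.01 mm.
The +f correction barely moves this — solving exactly, f² + N·c·f − N·c·H = 0 ⇒ f = (−N·c + √((N·c)² + 4·N·c·H))/2 = (−0.028 + √576.80)/2 ≈ 11.994 mm, so f ≈ 12.0 mm.

12.0 mm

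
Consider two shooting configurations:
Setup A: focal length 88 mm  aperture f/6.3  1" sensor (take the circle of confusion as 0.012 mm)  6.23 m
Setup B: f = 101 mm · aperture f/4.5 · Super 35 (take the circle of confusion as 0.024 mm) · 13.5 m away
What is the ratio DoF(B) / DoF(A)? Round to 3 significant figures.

Setup A: H = 88²/(6.3×0.012) + 88 ≈ 102521.9 mm; DoF = Df − Dn = 6627.38 − 5877.58 ≈ 749.80 mm.
Setup B: H = 101²/(4.5×0.024) + 101 ≈ 94554.7 mm; DoF = Df − Dn = 15731.7 − 11822.8 ≈ 3908.9 mm.
Ratio = 3908.9 / 749.80 ≈ 5.21.

5.21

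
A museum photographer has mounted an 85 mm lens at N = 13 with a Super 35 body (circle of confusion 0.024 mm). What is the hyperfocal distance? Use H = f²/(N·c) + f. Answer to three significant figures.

Hyperfocal distance H = f²/(N·c) + f = 85²/(13 × 0.024) + 85 = 7225/0.312 + 85 ≈ 23242.1 mm ≈ 23.2 m.

23.2 m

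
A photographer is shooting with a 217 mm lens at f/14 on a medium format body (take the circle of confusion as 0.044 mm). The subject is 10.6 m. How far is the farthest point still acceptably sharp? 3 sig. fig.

Hyperfocal distance H = f²/(N·c) + f = 217²/(14 × 0.044) + 217 = 47089/0.616 + 217 ≈ 76660.2 mm ≈ 76.66 m.
Far limit Df = s·(H − f)/(H − s) = 10600 × (76660.2 − 217) / (76660.2 − 10600) = 10600 × 76443.2 / 66060.2 ≈ 12266 mm ≈ 12.3 m.

12.3 m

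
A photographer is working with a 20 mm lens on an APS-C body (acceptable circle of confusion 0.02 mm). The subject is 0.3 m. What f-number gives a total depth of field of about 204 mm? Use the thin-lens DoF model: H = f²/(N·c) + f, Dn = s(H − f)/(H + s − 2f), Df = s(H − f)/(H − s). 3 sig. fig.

f/22

Write h = H − f = f²/(N·c). The thin-lens limits are Dn = s·h/(h + (s−f)) and Df = s·h/(h − (s−f)), so DoF = Df − Dn = 2·s·(s−f)·h / (h² − (s−f)²).
That is a quadratic in h: DoF·h² − 2·s·(s−f)·h − DoF·(s−f)² = 0 ⇒ h = (s−f)·(s + √(s² + DoF²)) / DoF = 280 × (300 + √(300² + 204²)) / 204 = 280 × (300 + 362.789) / 204 ≈ 909.71 mm.
Then N = f²/(c·h) = 20² / (0.02 × 909.71) = 400 / 18.194 ≈ 22.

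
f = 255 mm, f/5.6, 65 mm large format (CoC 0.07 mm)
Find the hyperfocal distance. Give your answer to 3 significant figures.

166 m

Hyperfocal distance H = f²/(N·c) + f = 255²/(5.6 × 0.07) + 255 = 65025/0.392 + 255 ≈ 166135.1 mm ≈ 166 m.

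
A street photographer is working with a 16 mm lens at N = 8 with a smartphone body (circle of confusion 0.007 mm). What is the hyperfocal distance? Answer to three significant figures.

4.59 m

Hyperfocal distance H = f²/(N·c) + f = 16²/(8 × 0.007) + 16 = 256/0.056 + 16 ≈ 4587.4 mm ≈ 4.59 m.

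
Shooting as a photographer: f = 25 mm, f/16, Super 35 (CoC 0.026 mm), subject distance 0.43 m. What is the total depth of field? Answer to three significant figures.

Hyperfocal distance H = f²/(N·c) + f = 25²/(16 × 0.026) + 25 = 625/0.416 + 25 ≈ 1527.4 mm ≈ 1.527 m.
Near limit Dn = s·(H − f)/(H + s − 2f) = 430 × (1527.4 − 25) / (1527.4 + 430 − 2 × 25) = 430 × 1502.4 / 1907.4 ≈ 338.70 mm.
Far limit Df = s·(H − f)/(H − s) = 430 × (1527.4 − 25) / (1527.4 − 430) = 430 × 1502.4 / 1097.4 ≈ 588.69 mm.
Depth of field = Df − Dn = 588.69 − 338.70 ≈ 249.99 mm.

250 mm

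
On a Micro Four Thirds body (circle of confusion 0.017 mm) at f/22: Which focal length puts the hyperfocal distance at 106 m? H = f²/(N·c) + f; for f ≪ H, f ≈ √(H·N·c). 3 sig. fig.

From H = f²/(N·c) + f, with f ≪ H: f ≈ √(H·N·c) = √(106000 × 22 × 0.017) = √39644 ≈ 199.1 mm.
The +f correction barely moves this — solving exactly, f² + N·c·f − N·c·H = 0 ⇒ f = (−N·c + √((N·c)² + 4·N·c·H))/2 = (−0.374 + √158576)/2 ≈ 198.92 mm, so f ≈ 199 mm.

199 mm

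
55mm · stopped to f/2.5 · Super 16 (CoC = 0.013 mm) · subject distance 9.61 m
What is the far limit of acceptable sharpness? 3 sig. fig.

Hyperfocal distance H = f²/(N·c) + f = 55²/(2.5 × 0.013) + 55 = 3025/0.0325 + 55 ≈ 93131.9 mm ≈ 93.13 m.
Far limit Df = s·(H − f)/(H − s) = 9610 × (93131.9 − 55) / (93131.9 − 9610) = 9610 × 93076.9 / 83521.9 ≈ 10709 mm ≈ 10.7 m.

10.7 m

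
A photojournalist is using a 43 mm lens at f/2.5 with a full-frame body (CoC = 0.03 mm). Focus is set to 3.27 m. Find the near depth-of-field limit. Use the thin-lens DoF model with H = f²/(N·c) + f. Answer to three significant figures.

2.89 m

Hyperfocal distance H = f²/(N·c) + f = 43²/(2.5 × 0.03) + 43 = 1849/0.075 + 43 ≈ 24696.3 mm ≈ 24.70 m.
Near limit Dn = s·(H − f)/(H + s − 2f) = 3270 × (24696.3 − 43) / (24696.3 + 3270 − 2 × 43) = 3270 × 24653.3 / 27880.3 ≈ 2891.5 mm ≈ 2.89 m.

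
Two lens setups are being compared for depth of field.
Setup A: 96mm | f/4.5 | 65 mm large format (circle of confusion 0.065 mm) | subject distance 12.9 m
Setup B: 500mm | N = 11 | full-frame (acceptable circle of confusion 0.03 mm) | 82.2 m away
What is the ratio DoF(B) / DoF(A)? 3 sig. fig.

1.43

Setup A: H = 96²/(4.5×0.065) + 96 ≈ 31603.7 mm; DoF = Df − Dn = 21731 − 9173 ≈ 12558 mm.
Setup B: H = 500²/(11×0.03) + 500 ≈ 758075.8 mm; DoF = Df − Dn = 92136 − 74198 ≈ 17938 mm.
Ratio = 17938 / 12558 ≈ 1.43.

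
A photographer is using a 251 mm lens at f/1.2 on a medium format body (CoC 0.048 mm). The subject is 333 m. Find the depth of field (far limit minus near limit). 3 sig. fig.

223 m

Hyperfocal distance H = f²/(N·c) + f = 251²/(1.2 × 0.048) + 251 = 63001/0.0576 + 251 ≈ 1094018.4 mm ≈ 1094 m.
Near limit Dn = s·(H − f)/(H + s − 2f) = 333000 × (1094018.4 − 251) / (1094018.4 + 333000 − 2 × 251) = 333000 × 1093767.4 / 1426516.4 ≈ 255324 mm.
Far limit Df = s·(H − f)/(H − s) = 333000 × (1094018.4 − 251) / (1094018.4 − 333000) = 333000 × 1093767.4 / 761018.4 ≈ 478602 mm.
Depth of field = Df − Dn = 478602 − 255324 ≈ 223278 mm ≈ 223 m.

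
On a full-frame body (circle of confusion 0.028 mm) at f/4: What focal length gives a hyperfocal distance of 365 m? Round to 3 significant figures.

202 mm

From H = f²/(N·c) + f, with f ≪ H: f ≈ √(H·N·c) = √(365000 × 4 × 0.028) = √40880 ≈ 202.2 mm.
The +f correction barely moves this — solving exactly, f² + N·c·f − N·c·H = 0 ⇒ f = (−N·c + √((N·c)² + 4·N·c·H))/2 = (−0.112 + √163520)/2 ≈ 202.13 mm, so f ≈ 202 mm.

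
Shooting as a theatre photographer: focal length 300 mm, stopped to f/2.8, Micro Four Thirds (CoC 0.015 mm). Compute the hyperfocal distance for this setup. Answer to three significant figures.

Hyperfocal distance H = f²/(N·c) + f = 300²/(2.8 × 0.015) + 300 = 90000/0.042 + 300 ≈ 2143157.1 mm ≈ 2140 m.

2140 m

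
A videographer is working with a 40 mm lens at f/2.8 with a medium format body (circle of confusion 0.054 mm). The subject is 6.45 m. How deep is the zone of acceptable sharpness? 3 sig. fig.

Hyperfocal distance H = f²/(N·c) + f = 40²/(2.8 × 0.054) + 40 = 1600/0.1512 + 40 ≈ 10622.0 mm ≈ 10.62 m.
Near limit Dn = s·(H − f)/(H + s − 2f) = 6450 × (10622.0 − 40) / (10622.0 + 6450 − 2 × 40) = 6450 × 10582.0 / 16992.0 ≈ 4017 mm.
Far limit Df = s·(H − f)/(H − s) = 6450 × (10622.0 − 40) / (10622.0 − 6450) = 6450 × 10582.0 / 4172.0 ≈ 16360 mm.
Depth of field = Df − Dn = 16360 − 4017 ≈ 12343 mm ≈ 12.3 m.

12.3 m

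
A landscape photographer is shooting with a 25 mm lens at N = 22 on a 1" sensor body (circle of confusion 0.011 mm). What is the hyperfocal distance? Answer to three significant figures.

Hyperfocal distance H = f²/(N·c) + f = 25²/(22 × 0.011) + 25 = 625/0.242 + 25 ≈ 2607.6 mm ≈ 2.61 m.

2.61 m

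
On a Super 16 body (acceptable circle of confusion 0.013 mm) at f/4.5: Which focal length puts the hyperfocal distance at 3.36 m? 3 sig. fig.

From H = f²/(N·c) + f, with f ≪ H: f ≈ √(H·N·c) = √(3360 × 4.5 × 0.013) = √196.56 ≈ 14.02 mm.
The +f correction barely moves this — solving exactly, f² + N·c·f − N·c·H = 0 ⇒ f = (−N·c + √((N·c)² + 4·N·c·H))/2 = (−0.0585 + √786.24)/2 ≈ 13.991 mm, so f ≈ 14.0 mm.

14.0 mm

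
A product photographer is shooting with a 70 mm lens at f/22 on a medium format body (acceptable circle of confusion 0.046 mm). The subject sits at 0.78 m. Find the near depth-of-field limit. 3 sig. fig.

0.680 m

Hyperfocal distance H = f²/(N·c) + f = 70²/(22 × 0.046) + 70 = 4900/1.012 + 70 ≈ 4911.9 mm ≈ 4.912 m.
Near limit Dn = s·(H − f)/(H + s − 2f) = 780 × (4911.9 − 70) / (4911.9 + 780 − 2 × 70) = 780 × 4841.9 / 5551.9 ≈ 680.25 mm ≈ 0.680 m.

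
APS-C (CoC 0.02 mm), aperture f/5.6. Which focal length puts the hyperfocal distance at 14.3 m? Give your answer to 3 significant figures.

From H = f²/(N·c) + f, with f ≪ H: f ≈ √(H·N·c) = √(14300 × 5.6 × 0.02) = √1601.6 ≈ 40.02 mm.
The +f correction barely moves this — solving exactly, f² + N·c·f − N·c·H = 0 ⇒ f = (−N·c + √((N·c)² + 4·N·c·H))/2 = (−0.112 + √6406.4)/2 ≈ 39.964 mm, so f ≈ 40.0 mm.

40.0 mm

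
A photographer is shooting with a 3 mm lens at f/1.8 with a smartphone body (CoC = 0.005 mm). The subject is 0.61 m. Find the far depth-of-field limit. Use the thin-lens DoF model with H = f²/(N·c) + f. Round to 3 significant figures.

Hyperfocal distance H = f²/(N·c) + f = 3²/(1.8 × 0.005) + 3 = 9/0.009 + 3 ≈ 1003.0 mm ≈ 1.003 m.
Far limit Df = s·(H − f)/(H − s) = 610 × (1003.0 − 3) / (1003.0 − 610) = 610 × 1000.0 / 393.0 ≈ 1552.2 mm ≈ 1.55 m.

1.55 m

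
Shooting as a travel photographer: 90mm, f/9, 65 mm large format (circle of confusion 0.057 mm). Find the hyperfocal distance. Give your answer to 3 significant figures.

15.9 m

Hyperfocal distance H = f²/(N·c) + f = 90²/(9 × 0.057) + 90 = 8100/0.513 + 90 ≈ 15879.5 mm ≈ 15.9 m.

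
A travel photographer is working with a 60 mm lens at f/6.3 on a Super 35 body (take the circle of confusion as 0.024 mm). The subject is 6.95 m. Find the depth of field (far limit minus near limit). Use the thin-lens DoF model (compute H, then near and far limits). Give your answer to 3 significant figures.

4.39 m

Hyperfocal distance H = f²/(N·c) + f = 60²/(6.3 × 0.024) + 60 = 3600/0.1512 + 60 ≈ 23869.5 mm ≈ 23.87 m.
Near limit Dn = s·(H − f)/(H + s − 2f) = 6950 × (23869.5 − 60) / (23869.5 + 6950 − 2 × 60) = 6950 × 23809.5 / 30699.5 ≈ 5390.2 mm.
Far limit Df = s·(H − f)/(H − s) = 6950 × (23869.5 − 60) / (23869.5 − 6950) = 6950 × 23809.5 / 16919.5 ≈ 9780.2 mm.
Depth of field = Df − Dn = 9780.2 − 5390.2 ≈ 4390.0 mm ≈ 4.39 m.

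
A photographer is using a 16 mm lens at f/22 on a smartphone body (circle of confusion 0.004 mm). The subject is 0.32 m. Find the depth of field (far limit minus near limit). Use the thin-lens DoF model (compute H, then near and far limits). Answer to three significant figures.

Hyperfocal distance H = f²/(N·c) + f = 16²/(22 × 0.004) + 16 = 256/0.088 + 16 ≈ 2925.1 mm ≈ 2.925 m.
Near limit Dn = s·(H − f)/(H + s − 2f) = 320 × (2925.1 − 16) / (2925.1 + 320 − 2 × 16) = 320 × 2909.1 / 3213.1 ≈ 289.724 mm.
Far limit Df = s·(H − f)/(H − s) = 320 × (2925.1 − 16) / (2925.1 − 320) = 320 × 2909.1 / 2605.1 ≈ 357.342 mm.
Depth of field = Df − Dn = 357.342 − 289.724 ≈ 67.618 mm.

67.6 mm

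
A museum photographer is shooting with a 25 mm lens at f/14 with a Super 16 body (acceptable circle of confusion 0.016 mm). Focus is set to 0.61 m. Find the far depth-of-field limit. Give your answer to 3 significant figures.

0.772 m

Hyperfocal distance H = f²/(N·c) + f = 25²/(14 × 0.016) + 25 = 625/0.224 + 25 ≈ 2815.2 mm ≈ 2.815 m.
Far limit Df = s·(H − f)/(H − s) = 610 × (2815.2 − 25) / (2815.2 − 610) = 610 × 2790.2 / 2205.2 ≈ 771.82 mm ≈ 0.772 m.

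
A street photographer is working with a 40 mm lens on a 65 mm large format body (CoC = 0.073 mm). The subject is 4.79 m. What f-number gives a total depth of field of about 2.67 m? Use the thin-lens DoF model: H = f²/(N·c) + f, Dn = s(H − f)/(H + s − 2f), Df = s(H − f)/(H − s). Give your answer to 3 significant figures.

Write h = H − f = f²/(N·c). The thin-lens limits are Dn = s·h/(h + (s−f)) and Df = s·h/(h − (s−f)), so DoF = Df − Dn = 2·s·(s−f)·h / (h² − (s−f)²).
That is a quadratic in h: DoF·h² − 2·s·(s−f)·h − DoF·(s−f)² = 0 ⇒ h = (s−f)·(s + √(s² + DoF²)) / DoF = 4750 × (4790 + √(4790² + 2670²)) / 2670 = 4750 × (4790 + 5483.89) / 2670 ≈ 18278 mm.
Then N = f²/(c·h) = 40² / (0.073 × 18278) = 1600 / 1334.3 ≈ 1.20.

f/1.20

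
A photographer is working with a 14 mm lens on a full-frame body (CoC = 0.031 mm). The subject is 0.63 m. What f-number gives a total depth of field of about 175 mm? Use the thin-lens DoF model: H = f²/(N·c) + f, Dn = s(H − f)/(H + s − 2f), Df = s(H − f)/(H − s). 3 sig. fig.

f/1.40

Write h = H − f = f²/(N·c). The thin-lens limits are Dn = s·h/(h + (s−f)) and Df = s·h/(h − (s−f)), so DoF = Df − Dn = 2·s·(s−f)·h / (h² − (s−f)²).
That is a quadratic in h: DoF·h² − 2·s·(s−f)·h − DoF·(s−f)² = 0 ⇒ h = (s−f)·(s + √(s² + DoF²)) / DoF = 616 × (630 + √(630² + 175²)) / 175 = 616 × (630 + 653.854) / 175 ≈ 4519.2 mm.
Then N = f²/(c·h) = 14² / (0.031 × 4519.2) = 196 / 140.09 ≈ 1.40.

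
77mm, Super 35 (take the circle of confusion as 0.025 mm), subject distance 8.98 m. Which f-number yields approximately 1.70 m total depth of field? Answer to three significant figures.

f/2.50

Write h = H − f = f²/(N·c). The thin-lens limits are Dn = s·h/(h + (s−f)) and Df = s·h/(h − (s−f)), so DoF = Df − Dn = 2·s·(s−f)·h / (h² − (s−f)²).
That is a quadratic in h: DoF·h² − 2·s·(s−f)·h − DoF·(s−f)² = 0 ⇒ h = (s−f)·(s + √(s² + DoF²)) / DoF = 8903 × (8980 + √(8980² + 1700²)) / 1700 = 8903 × (8980 + 9139.50) / 1700 ≈ 94893 mm.
Then N = f²/(c·h) = 77² / (0.025 × 94893) = 5929 / 2372.3 ≈ 2.50.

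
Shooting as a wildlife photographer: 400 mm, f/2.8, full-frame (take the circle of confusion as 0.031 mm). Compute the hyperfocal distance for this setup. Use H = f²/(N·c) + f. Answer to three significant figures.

1840 m

Hyperfocal distance H = f²/(N·c) + f = 400²/(2.8 × 0.031) + 400 = 160000/0.0868 + 400 ≈ 1843718.0 mm ≈ 1840 m.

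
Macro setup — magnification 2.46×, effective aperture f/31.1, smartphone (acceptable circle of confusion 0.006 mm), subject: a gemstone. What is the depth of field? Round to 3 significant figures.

At magnification m, DoF ≈ 2·N_eff·c/m² = 2 × 31.1 × 0.006 / 2.46² = 0.3732 / 6.052 ≈ 0.0617 mm.

0.0617 mm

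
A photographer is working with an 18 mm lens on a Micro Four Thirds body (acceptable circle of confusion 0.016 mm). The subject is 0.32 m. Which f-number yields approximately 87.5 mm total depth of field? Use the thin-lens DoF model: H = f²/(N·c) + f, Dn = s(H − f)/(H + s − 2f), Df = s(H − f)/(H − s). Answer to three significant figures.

f/9

Write h = H − f = f²/(N·c). The thin-lens limits are Dn = s·h/(h + (s−f)) and Df = s·h/(h − (s−f)), so DoF = Df − Dn = 2·s·(s−f)·h / (h² − (s−f)²).
That is a quadratic in h: DoF·h² − 2·s·(s−f)·h − DoF·(s−f)² = 0 ⇒ h = (s−f)·(s + √(s² + DoF²)) / DoF = 302 × (320 + √(320² + 87.5²)) / 87.5 = 302 × (320 + 331.747) / 87.5 ≈ 2249.5 mm.
Then N = f²/(c·h) = 18² / (0.016 × 2249.5) = 324 / 35.991 ≈ 9.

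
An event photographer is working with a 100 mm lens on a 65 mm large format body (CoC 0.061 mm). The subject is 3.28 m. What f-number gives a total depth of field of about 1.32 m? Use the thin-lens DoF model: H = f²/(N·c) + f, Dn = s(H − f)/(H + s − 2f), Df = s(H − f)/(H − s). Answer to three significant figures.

f/9.98

Write h = H − f = f²/(N·c). The thin-lens limits are Dn = s·h/(h + (s−f)) and Df = s·h/(h − (s−f)), so DoF = Df − Dn = 2·s·(s−f)·h / (h² − (s−f)²).
That is a quadratic in h: DoF·h² − 2·s·(s−f)·h − DoF·(s−f)² = 0 ⇒ h = (s−f)·(s + √(s² + DoF²)) / DoF = 3180 × (3280 + √(3280² + 1320²)) / 1320 = 3180 × (3280 + 3535.65) / 1320 ≈ 16420 mm.
Then N = f²/(c·h) = 100² / (0.061 × 16420) = 10000 / 1001.6 ≈ 9.98.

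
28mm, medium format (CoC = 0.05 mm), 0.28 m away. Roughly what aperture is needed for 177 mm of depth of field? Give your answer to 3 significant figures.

Write h = H − f = f²/(N·c). The thin-lens limits are Dn = s·h/(h + (s−f)) and Df = s·h/(h − (s−f)), so DoF = Df − Dn = 2·s·(s−f)·h / (h² − (s−f)²).
That is a quadratic in h: DoF·h² − 2·s·(s−f)·h − DoF·(s−f)² = 0 ⇒ h = (s−f)·(s + √(s² + DoF²)) / DoF = 252 × (280 + √(280² + 177²)) / 177 = 252 × (280 + 331.254) / 177 ≈ 870.26 mm.
Then N = f²/(c·h) = 28² / (0.05 × 870.26) = 784 / 43.513 ≈ 18.

f/18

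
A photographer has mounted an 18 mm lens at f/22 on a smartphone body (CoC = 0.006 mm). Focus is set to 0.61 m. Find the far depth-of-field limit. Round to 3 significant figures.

Hyperfocal distance H = f²/(N·c) + f = 18²/(22 × 0.006) + 18 = 324/0.132 + 18 ≈ 2472.5 mm ≈ 2.473 m.
Far limit Df = s·(H − f)/(H − s) = 610 × (2472.5 − 18) / (2472.5 − 610) = 610 × 2454.5 / 1862.5 ≈ 803.89 mm ≈ 0.804 m.

0.804 m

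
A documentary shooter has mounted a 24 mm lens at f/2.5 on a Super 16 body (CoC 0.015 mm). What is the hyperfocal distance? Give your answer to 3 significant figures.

Hyperfocal distance H = f²/(N·c) + f = 24²/(2.5 × 0.015) + 24 = 576/0.0375 + 24 ≈ 15384.0 mm ≈ 15.4 m.

15.4 m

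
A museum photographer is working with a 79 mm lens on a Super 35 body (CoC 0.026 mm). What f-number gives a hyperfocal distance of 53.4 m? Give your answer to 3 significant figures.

f/4.50

Rearrange H = f²/(N·c) + f for N: N = f² / ((H − f)·c).
N = 79² / ((53400 − 79) × 0.026) = 6241 / 1386 ≈ 4.50.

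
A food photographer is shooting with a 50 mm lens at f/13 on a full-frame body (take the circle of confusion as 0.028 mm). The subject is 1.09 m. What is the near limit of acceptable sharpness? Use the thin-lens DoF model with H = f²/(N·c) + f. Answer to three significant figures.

0.947 m

Hyperfocal distance H = f²/(N·c) + f = 50²/(13 × 0.028) + 50 = 2500/0.364 + 50 ≈ 6918.1 mm ≈ 6.918 m.
Near limit Dn = s·(H − f)/(H + s − 2f) = 1090 × (6918.1 − 50) / (6918.1 + 1090 − 2 × 50) = 1090 × 6868.1 / 7908.1 ≈ 946.65 mm ≈ 0.947 m.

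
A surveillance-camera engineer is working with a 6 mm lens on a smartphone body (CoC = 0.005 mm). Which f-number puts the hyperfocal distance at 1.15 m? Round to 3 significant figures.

f/6.29

Rearrange H = f²/(N·c) + f for N: N = f² / ((H − f)·c).
N = 6² / ((1150 − 6) × 0.005) = 36 / 5.720 ≈ 6.29.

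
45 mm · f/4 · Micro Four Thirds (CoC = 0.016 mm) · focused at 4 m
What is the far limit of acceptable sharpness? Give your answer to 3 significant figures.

4.57 m

Hyperfocal distance H = f²/(N·c) + f = 45²/(4 × 0.016) + 45 = 2025/0.064 + 45 ≈ 31685.6 mm ≈ 31.69 m.
Far limit Df = s·(H − f)/(H − s) = 4000 × (31685.6 − 45) / (31685.6 − 4000) = 4000 × 31640.6 / 27685.6 ≈ 4571.4 mm ≈ 4.57 m.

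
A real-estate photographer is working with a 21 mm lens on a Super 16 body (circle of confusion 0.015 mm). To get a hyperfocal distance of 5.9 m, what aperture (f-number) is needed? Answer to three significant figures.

f/5

Rearrange H = f²/(N·c) + f for N: N = f² / ((H − f)·c).
N = 21² / ((5900 − 21) × 0.015) = 441 / 88.19 ≈ 5.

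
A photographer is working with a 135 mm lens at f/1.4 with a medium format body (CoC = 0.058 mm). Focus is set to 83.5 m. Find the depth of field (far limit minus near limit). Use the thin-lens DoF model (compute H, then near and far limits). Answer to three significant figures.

Hyperfocal distance H = f²/(N·c) + f = 135²/(1.4 × 0.058) + 135 = 18225/0.0812 + 135 ≈ 224580.8 mm ≈ 224.6 m.
Near limit Dn = s·(H − f)/(H + s − 2f) = 83500 × (224580.8 − 135) / (224580.8 + 83500 − 2 × 135) = 83500 × 224445.8 / 307810.8 ≈ 60886 mm.
Far limit Df = s·(H − f)/(H − s) = 83500 × (224580.8 − 135) / (224580.8 − 83500) = 83500 × 224445.8 / 141080.8 ≈ 132840 mm.
Depth of field = Df − Dn = 132840 − 60886 ≈ 71954 mm ≈ 72.0 m.

72.0 m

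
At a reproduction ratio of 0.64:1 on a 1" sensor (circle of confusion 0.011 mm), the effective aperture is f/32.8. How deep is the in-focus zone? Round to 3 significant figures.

At magnification m, DoF ≈ 2·N_eff·c/m² = 2 × 32.8 × 0.011 / 0.64² = 0.7216 / 0.4096 ≈ 1.76 mm.

1.76 mm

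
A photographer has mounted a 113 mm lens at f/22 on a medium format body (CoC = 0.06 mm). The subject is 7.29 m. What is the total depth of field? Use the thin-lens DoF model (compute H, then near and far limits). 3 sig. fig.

24.1 m

Hyperfocal distance H = f²/(N·c) + f = 113²/(22 × 0.06) + 113 = 12769/1.32 + 113 ≈ 9786.5 mm ≈ 9.786 m.
Near limit Dn = s·(H − f)/(H + s − 2f) = 7290 × (9786.5 − 113) / (9786.5 + 7290 − 2 × 113) = 7290 × 9673.5 / 16850.5 ≈ 4185 mm.
Far limit Df = s·(H − f)/(H − s) = 7290 × (9786.5 − 113) / (9786.5 − 7290) = 7290 × 9673.5 / 2496.5 ≈ 28248 mm.
Depth of field = Df − Dn = 28248 − 4185 ≈ 24063 mm ≈ 24.1 m.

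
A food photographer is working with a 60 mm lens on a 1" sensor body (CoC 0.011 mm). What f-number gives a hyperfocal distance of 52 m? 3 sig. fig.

f/6.30

Rearrange H = f²/(N·c) + f for N: N = f² / ((H − f)·c).
N = 60² / ((52000 − 60) × 0.011) = 3600 / 571.3 ≈ 6.30.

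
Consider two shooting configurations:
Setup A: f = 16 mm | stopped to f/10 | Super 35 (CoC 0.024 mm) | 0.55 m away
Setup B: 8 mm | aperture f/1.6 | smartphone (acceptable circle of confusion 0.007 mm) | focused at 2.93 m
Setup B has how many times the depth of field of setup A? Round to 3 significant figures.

5.52

Setup A: H = 16²/(10×0.024) + 16 ≈ 1082.7 mm; DoF = Df − Dn = 1101.38 − 366.51 ≈ 734.87 mm.
Setup B: H = 8²/(1.6×0.007) + 8 ≈ 5722.3 mm; DoF = Df − Dn = 5996.1 − 1938.7 ≈ 4057.4 mm.
Ratio = 4057.4 / 734.87 ≈ 5.52.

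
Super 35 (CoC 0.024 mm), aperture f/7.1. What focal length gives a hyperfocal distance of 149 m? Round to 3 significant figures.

From H = f²/(N·c) + f, with f ≪ H: f ≈ √(H·N·c) = √(149000 × 7.1 × 0.024) = √25390 ≈ 159.3 mm.
The +f correction barely moves this — solving exactly, f² + N·c·f − N·c·H = 0 ⇒ f = (−N·c + √((N·c)² + 4·N·c·H))/2 = (−0.1704 + √101558)/2 ≈ 159.26 mm, so f ≈ 159 mm.

159 mm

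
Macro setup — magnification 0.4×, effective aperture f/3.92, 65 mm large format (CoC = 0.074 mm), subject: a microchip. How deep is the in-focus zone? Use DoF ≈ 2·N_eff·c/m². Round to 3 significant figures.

3.63 mm

At magnification m, DoF ≈ 2·N_eff·c/m² = 2 × 3.92 × 0.074 / 0.4² = 0.5802 / 0.16 ≈ 3.63 mm.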